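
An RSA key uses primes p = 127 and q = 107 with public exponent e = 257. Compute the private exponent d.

φ(n) = (p−1)(q−1) = 126·106 = 13356.
Need d with 257·d ≡ 1 (mod 13356). Apply the extended Euclidean algorithm:
13356 = 51·257 + 249
257 = 1·249 + 8
249 = 31·8 + 1
8 = 8·1 + 0
Back-substitute:
1 = 249 − 31·8
1 = −31·257 + 32·249
1 = 32·13356 − 1663·257
So 257·(-1663) ≡ 1 (mod 13356), hence d ≡ -1663 ≡ 11693 (mod 13356).

11693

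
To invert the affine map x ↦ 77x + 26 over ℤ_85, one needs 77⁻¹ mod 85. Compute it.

53

Apply the Euclidean algorithm to 85 and 77:
85 = 1*77 + 8
77 = 9*8 + 5
8 = 1*5 + 3
5 = 1*3 + 2
3 = 1*2 + 1
2 = 2*1 + 0
Since gcd(77, 85) = 1, back-substitute to write 1 as a combination:
1 = 3 − 2
1 = −5 + 2·3
1 = 2·8 − 3·5
1 = −3·77 + 29·8
1 = 29·85 − 32·77
So 77·(-32) ≡ 1 (mod 85), and -32 ≡ 53 (mod 85).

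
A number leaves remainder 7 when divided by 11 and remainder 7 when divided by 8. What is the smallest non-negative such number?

Write x = 7 + 11·k. Then 11·k ≡ 7 − 7 ≡ 0 (mod 8).
Need 11⁻¹ mod 8. Extended Euclid on (8, 3):
8 = 2·3 + 2
3 = 1·2 + 1
2 = 2·1 + 0
Back-substitute:
1 = 3 − 2
1 = −8 + 3·3
11⁻¹ ≡ 3 (mod 8), so k ≡ 3·0 ≡ 0 (mod 8).
x = 7 + 11·0 = 7.

7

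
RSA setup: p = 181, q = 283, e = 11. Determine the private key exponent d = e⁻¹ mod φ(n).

φ(n) = (p−1)(q−1) = 180·282 = 50760.
Need d with 11·d ≡ 1 (mod 50760). Apply the extended Euclidean algorithm:
50760 = 4614·11 + 6
11 = 1·6 + 5
6 = 1·5 + 1
5 = 5·1 + 0
Back-substitute:
1 = 6 − 5
1 = −11 + 2·6
1 = 2·50760 − 9229·11
So 11·(-9229) ≡ 1 (mod 50760), hence d ≡ -9229 ≡ 41531 (mod 50760).

41531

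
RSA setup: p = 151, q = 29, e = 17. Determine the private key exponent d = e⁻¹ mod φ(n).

φ(n) = (p−1)(q−1) = 150·28 = 4200.
Need d with 17·d ≡ 1 (mod 4200). Apply the extended Euclidean algorithm:
4200 = 247×17 + 1
17 = 17×1 + 0
Back-substitute:
1 = 4200 − 247·17
So 17·(-247) ≡ 1 (mod 4200), hence d ≡ -247 ≡ 3953 (mod 4200).

3953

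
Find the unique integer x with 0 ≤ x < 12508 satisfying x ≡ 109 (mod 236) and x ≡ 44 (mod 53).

6245

Write x = 109 + 236·k. Then 236·k ≡ 44 − 109 ≡ 41 (mod 53).
Need 236⁻¹ mod 53. Extended Euclid on (53, 24):
53 = 2*24 + 5
24 = 4*5 + 4
5 = 1*4 + 1
4 = 4*1 + 0
Back-substitute:
1 = 5 − 4
1 = −24 + 5·5
1 = 5·53 − 11·24
236⁻¹ ≡ 42 (mod 53), so k ≡ 42·41 ≡ 26 (mod 53).
x = 109 + 236·26 = 6245.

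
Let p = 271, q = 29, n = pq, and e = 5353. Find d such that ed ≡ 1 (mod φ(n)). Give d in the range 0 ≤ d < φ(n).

φ(n) = (p−1)(q−1) = 270·28 = 7560.
Need d with 5353·d ≡ 1 (mod 7560). Apply the extended Euclidean algorithm:
7560 = 1×5353 + 2207
5353 = 2×2207 + 939
2207 = 2×939 + 329
939 = 2×329 + 281
329 = 1×281 + 48
281 = 5×48 + 41
48 = 1×41 + 7
41 = 5×7 + 6
7 = 1×6 + 1
6 = 6×1 + 0
Back-substitute:
1 = 7 − 6
1 = −41 + 6·7
1 = 6·48 − 7·41
1 = −7·281 + 41·48
1 = 41·329 − 48·281
1 = −48·939 + 137·329
1 = 137·2207 − 322·939
1 = −322·5353 + 781·2207
1 = 781·7560 − 1103·5353
So 5353·(-1103) ≡ 1 (mod 7560), hence d ≡ -1103 ≡ 6457 (mod 7560).

6457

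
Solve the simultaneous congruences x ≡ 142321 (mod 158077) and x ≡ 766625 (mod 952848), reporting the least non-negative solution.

Write x = 142321 + 158077·k. Then 158077·k ≡ 766625 − 142321 ≡ 624304 (mod 952848).
Need 158077⁻¹ mod 952848. Extended Euclid on (952848, 158077):
952848 = 6·158077 + 4386
158077 = 36·4386 + 181
4386 = 24·181 + 42
181 = 4·42 + 13
42 = 3·13 + 3
13 = 4·3 + 1
3 = 3·1 + 0
Back-substitute:
1 = 13 − 4·3
1 = −4·42 + 13·13
1 = 13·181 − 56·42
1 = −56·4386 + 1357·181
1 = 1357·158077 − 48908·4386
1 = −48908·952848 + 294805·158077
158077⁻¹ ≡ 294805 (mod 952848), so k ≡ 294805·624304 ≡ 585280 (mod 952848).
x = 142321 + 158077·585280 = 92519448881.

92519448881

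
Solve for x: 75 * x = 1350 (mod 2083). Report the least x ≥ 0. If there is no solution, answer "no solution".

18

First find gcd(75, 2083):
2083 = 27·75 + 58
75 = 1·58 + 17
58 = 3·17 + 7
17 = 2·7 + 3
7 = 2·3 + 1
3 = 3·1 + 0
gcd = 1, so a unique solution mod 2083 exists.
Back-substitute for the Bézout coefficients:
1 = 7 − 2·3
1 = −2·17 + 5·7
1 = 5·58 − 17·17
1 = −17·75 + 22·58
1 = 22·2083 − 611·75
So 75·(-611) ≡ 1 (mod 2083), giving 75⁻¹ ≡ 1472.
x ≡ 75⁻¹·1350 ≡ 1472·1350 ≡ 18 (mod 2083).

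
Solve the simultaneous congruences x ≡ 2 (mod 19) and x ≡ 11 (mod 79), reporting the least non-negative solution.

1275

Write x = 2 + 19·k. Then 19·k ≡ 11 − 2 ≡ 9 (mod 79).
Need 19⁻¹ mod 79. Extended Euclid on (79, 19):
79 = 4×19 + 3
19 = 6×3 + 1
3 = 3×1 + 0
Back-substitute:
1 = 19 − 6·3
1 = −6·79 + 25·19
19⁻¹ ≡ 25 (mod 79), so k ≡ 25·9 ≡ 67 (mod 79).
x = 2 + 19·67 = 1275.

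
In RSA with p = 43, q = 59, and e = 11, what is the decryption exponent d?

443

φ(n) = (p−1)(q−1) = 42·58 = 2436.
Need d with 11·d ≡ 1 (mod 2436). Apply the extended Euclidean algorithm:
2436 = 221*11 + 5
11 = 2*5 + 1
5 = 5*1 + 0
Back-substitute:
1 = 11 − 2·5
1 = −2·2436 + 443·11
So 11·443 ≡ 1 (mod 2436), hence d = 443.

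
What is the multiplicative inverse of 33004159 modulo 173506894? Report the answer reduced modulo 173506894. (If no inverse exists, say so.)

gcd(173506894, 33004159) by repeated division:
173506894 = 5×33004159 + 8486099
33004159 = 3×8486099 + 7545862
8486099 = 1×7545862 + 940237
7545862 = 8×940237 + 23966
940237 = 39×23966 + 5563
23966 = 4×5563 + 1714
5563 = 3×1714 + 421
1714 = 4×421 + 30
421 = 14×30 + 1
30 = 30×1 + 0
The gcd is 1. Working backward:
1 = 421 − 14·30
1 = −14·1714 + 57·421
1 = 57·5563 − 185·1714
1 = −185·23966 + 797·5563
1 = 797·940237 − 31268·23966
1 = −31268·7545862 + 250941·940237
1 = 250941·8486099 − 282209·7545862
1 = −282209·33004159 + 1097568·8486099
1 = 1097568·173506894 − 5770049·33004159
Thus 33004159·(-5770049) ≡ 1 (mod 173506894); reducing, -5770049 mod 173506894 = 167736845.

167736845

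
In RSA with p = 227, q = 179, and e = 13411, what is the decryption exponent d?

32183

φ(n) = (p−1)(q−1) = 226·178 = 40228.
Need d with 13411·d ≡ 1 (mod 40228). Apply the extended Euclidean algorithm:
40228 = 2×13411 + 13406
13411 = 1×13406 + 5
13406 = 2681×5 + 1
5 = 5×1 + 0
Back-substitute:
1 = 13406 − 2681·5
1 = −2681·13411 + 2682·13406
1 = 2682·40228 − 8045·13411
So 13411·(-8045) ≡ 1 (mod 40228), hence d ≡ -8045 ≡ 32183 (mod 40228).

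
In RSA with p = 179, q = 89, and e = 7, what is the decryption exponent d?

8951

φ(n) = (p−1)(q−1) = 178·88 = 15664.
Need d with 7·d ≡ 1 (mod 15664). Apply the extended Euclidean algorithm:
15664 = 2237×7 + 5
7 = 1×5 + 2
5 = 2×2 + 1
2 = 2×1 + 0
Back-substitute:
1 = 5 − 2·2
1 = −2·7 + 3·5
1 = 3·15664 − 6713·7
So 7·(-6713) ≡ 1 (mod 15664), hence d ≡ -6713 ≡ 8951 (mod 15664).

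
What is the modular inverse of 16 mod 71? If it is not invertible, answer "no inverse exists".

40

Apply the Euclidean algorithm to 71 and 16:
71 = 4*16 + 7
16 = 2*7 + 2
7 = 3*2 + 1
2 = 2*1 + 0
The gcd is 1. Working backward:
1 = 7 − 3·2
1 = −3·16 + 7·7
1 = 7·71 − 31·16
So 16·(-31) ≡ 1 (mod 71), and -31 ≡ 40 (mod 71).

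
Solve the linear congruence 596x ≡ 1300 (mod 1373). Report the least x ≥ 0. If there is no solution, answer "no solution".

First find gcd(596, 1373):
1373 = 2×596 + 181
596 = 3×181 + 53
181 = 3×53 + 22
53 = 2×22 + 9
22 = 2×9 + 4
9 = 2×4 + 1
4 = 4×1 + 0
gcd = 1, so a unique solution mod 1373 exists.
Back-substitute for the Bézout coefficients:
1 = 9 − 2·4
1 = −2·22 + 5·9
1 = 5·53 − 12·22
1 = −12·181 + 41·53
1 = 41·596 − 135·181
1 = −135·1373 + 311·596
So 596·(311) ≡ 1 (mod 1373), giving 596⁻¹ ≡ 311.
x ≡ 596⁻¹·1300 ≡ 311·1300 ≡ 638 (mod 1373).

638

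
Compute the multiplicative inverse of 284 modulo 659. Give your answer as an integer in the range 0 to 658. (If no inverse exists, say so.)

420

gcd(659, 284) by repeated division:
659 = 2·284 + 91
284 = 3·91 + 11
91 = 8·11 + 3
11 = 3·3 + 2
3 = 1·2 + 1
2 = 2·1 + 0
Since gcd(284, 659) = 1, back-substitute to write 1 as a combination:
1 = 3 − 2
1 = −11 + 4·3
1 = 4·91 − 33·11
1 = −33·284 + 103·91
1 = 103·659 − 239·284
Hence 284⁻¹ ≡ -239 ≡ 420 (mod 659).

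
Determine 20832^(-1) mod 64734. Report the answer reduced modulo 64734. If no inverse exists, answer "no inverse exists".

Compute gcd(20832, 64734):
64734 = 3·20832 + 2238
20832 = 9·2238 + 690
2238 = 3·690 + 168
690 = 4·168 + 18
168 = 9·18 + 6
18 = 3·6 + 0
Since gcd = 6 > 1, 20832 is not a unit mod 64734.

no inverse exists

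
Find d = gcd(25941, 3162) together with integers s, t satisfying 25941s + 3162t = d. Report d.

Repeated division:
25941 = 8×3162 + 645
3162 = 4×645 + 582
645 = 1×582 + 63
582 = 9×63 + 15
63 = 4×15 + 3
15 = 5×3 + 0
gcd(25941, 3162) = 3.
Back-substituting:
3 = 63 − 4·15
3 = −4·582 + 37·63
3 = 37·645 − 41·582
3 = −41·3162 + 201·645
3 = 201·25941 − 1649·3162
So 3 = (201)·25941 + (-1649)·3162.

3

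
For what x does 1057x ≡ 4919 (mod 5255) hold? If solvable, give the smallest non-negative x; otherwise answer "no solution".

3097

First find gcd(1057, 5255):
5255 = 4×1057 + 1027
1057 = 1×1027 + 30
1027 = 34×30 + 7
30 = 4×7 + 2
7 = 3×2 + 1
2 = 2×1 + 0
gcd = 1, so a unique solution mod 5255 exists.
Back-substitute for the Bézout coefficients:
1 = 7 − 3·2
1 = −3·30 + 13·7
1 = 13·1027 − 445·30
1 = −445·1057 + 458·1027
1 = 458·5255 − 2277·1057
So 1057·(-2277) ≡ 1 (mod 5255), giving 1057⁻¹ ≡ 2978.
x ≡ 1057⁻¹·4919 ≡ 2978·4919 ≡ 3097 (mod 5255).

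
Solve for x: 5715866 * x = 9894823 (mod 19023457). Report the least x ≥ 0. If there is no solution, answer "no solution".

First find gcd(5715866, 19023457):
19023457 = 3·5715866 + 1875859
5715866 = 3·1875859 + 88289
1875859 = 21·88289 + 21790
88289 = 4·21790 + 1129
21790 = 19·1129 + 339
1129 = 3·339 + 112
339 = 3·112 + 3
112 = 37·3 + 1
3 = 3·1 + 0
gcd = 1, so a unique solution mod 19023457 exists.
Back-substitute for the Bézout coefficients:
1 = 112 − 37·3
1 = −37·339 + 112·112
1 = 112·1129 − 373·339
1 = −373·21790 + 7199·1129
1 = 7199·88289 − 29169·21790
1 = −29169·1875859 + 619748·88289
1 = 619748·5715866 − 1888413·1875859
1 = −1888413·19023457 + 6284987·5715866
So 5715866·(6284987) ≡ 1 (mod 19023457), giving 5715866⁻¹ ≡ 6284987.
x ≡ 5715866⁻¹·9894823 ≡ 6284987·9894823 ≡ 11581881 (mod 19023457).

11581881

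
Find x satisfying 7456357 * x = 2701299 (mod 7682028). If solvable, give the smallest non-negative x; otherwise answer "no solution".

4562991

First find gcd(7456357, 7682028):
7682028 = 1×7456357 + 225671
7456357 = 33×225671 + 9214
225671 = 24×9214 + 4535
9214 = 2×4535 + 144
4535 = 31×144 + 71
144 = 2×71 + 2
71 = 35×2 + 1
2 = 2×1 + 0
gcd = 1, so a unique solution mod 7682028 exists.
Back-substitute for the Bézout coefficients:
1 = 71 − 35·2
1 = −35·144 + 71·71
1 = 71·4535 − 2236·144
1 = −2236·9214 + 4543·4535
1 = 4543·225671 − 111268·9214
1 = −111268·7456357 + 3676387·225671
1 = 3676387·7682028 − 3787655·7456357
So 7456357·(-3787655) ≡ 1 (mod 7682028), giving 7456357⁻¹ ≡ 3894373.
x ≡ 7456357⁻¹·2701299 ≡ 3894373·2701299 ≡ 4562991 (mod 7682028).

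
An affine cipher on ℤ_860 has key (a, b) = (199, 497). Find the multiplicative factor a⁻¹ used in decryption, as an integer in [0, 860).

gcd(860, 199) by repeated division:
860 = 4·199 + 64
199 = 3·64 + 7
64 = 9·7 + 1
7 = 7·1 + 0
Since gcd(199, 860) = 1, back-substitute to write 1 as a combination:
1 = 64 − 9·7
1 = −9·199 + 28·64
1 = 28·860 − 121·199
Thus 199·(-121) ≡ 1 (mod 860); reducing, -121 mod 860 = 739.

739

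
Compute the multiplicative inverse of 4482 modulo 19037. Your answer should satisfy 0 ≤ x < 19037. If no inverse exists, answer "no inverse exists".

3725

Extended Euclidean algorithm:
19037 = 4·4482 + 1109
4482 = 4·1109 + 46
1109 = 24·46 + 5
46 = 9·5 + 1
5 = 5·1 + 0
The gcd is 1. Working backward:
1 = 46 − 9·5
1 = −9·1109 + 217·46
1 = 217·4482 − 877·1109
1 = −877·19037 + 3725·4482
So 4482·3725 ≡ 1 (mod 19037).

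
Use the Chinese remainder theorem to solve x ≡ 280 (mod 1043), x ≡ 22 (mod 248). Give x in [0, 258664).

Write x = 280 + 1043·k. Then 1043·k ≡ 22 − 280 ≡ 238 (mod 248).
Need 1043⁻¹ mod 248. Extended Euclid on (248, 51):
248 = 4·51 + 44
51 = 1·44 + 7
44 = 6·7 + 2
7 = 3·2 + 1
2 = 2·1 + 0
Back-substitute:
1 = 7 − 3·2
1 = −3·44 + 19·7
1 = 19·51 − 22·44
1 = −22·248 + 107·51
1043⁻¹ ≡ 107 (mod 248), so k ≡ 107·238 ≡ 170 (mod 248).
x = 280 + 1043·170 = 177590.

177590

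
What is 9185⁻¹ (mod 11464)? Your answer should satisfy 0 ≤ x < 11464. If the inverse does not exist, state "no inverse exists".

5649

gcd(11464, 9185) by repeated division:
11464 = 1×9185 + 2279
9185 = 4×2279 + 69
2279 = 33×69 + 2
69 = 34×2 + 1
2 = 2×1 + 0
gcd = 1, so the inverse exists. Back-substitute:
1 = 69 − 34·2
1 = −34·2279 + 1123·69
1 = 1123·9185 − 4526·2279
1 = −4526·11464 + 5649·9185
So 9185·5649 ≡ 1 (mod 11464).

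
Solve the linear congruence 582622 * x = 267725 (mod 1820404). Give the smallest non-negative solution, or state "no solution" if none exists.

no solution

gcd(582622, 1820404):
1820404 = 3·582622 + 72538
582622 = 8·72538 + 2318
72538 = 31·2318 + 680
2318 = 3·680 + 278
680 = 2·278 + 124
278 = 2·124 + 30
124 = 4·30 + 4
30 = 7·4 + 2
4 = 2·2 + 0
gcd = 2, but 2 ∤ 267725, so the congruence has no solution.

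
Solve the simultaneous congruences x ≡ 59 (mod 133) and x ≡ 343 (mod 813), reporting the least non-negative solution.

Write x = 59 + 133·k. Then 133·k ≡ 343 − 59 ≡ 284 (mod 813).
Need 133⁻¹ mod 813. Extended Euclid on (813, 133):
813 = 6*133 + 15
133 = 8*15 + 13
15 = 1*13 + 2
13 = 6*2 + 1
2 = 2*1 + 0
Back-substitute:
1 = 13 − 6·2
1 = −6·15 + 7·13
1 = 7·133 − 62·15
1 = −62·813 + 379·133
133⁻¹ ≡ 379 (mod 813), so k ≡ 379·284 ≡ 320 (mod 813).
x = 59 + 133·320 = 42619.

42619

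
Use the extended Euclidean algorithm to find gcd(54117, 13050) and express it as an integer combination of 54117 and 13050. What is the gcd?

9

Euclidean algorithm:
54117 = 4×13050 + 1917
13050 = 6×1917 + 1548
1917 = 1×1548 + 369
1548 = 4×369 + 72
369 = 5×72 + 9
72 = 8×9 + 0
gcd(54117, 13050) = 9.
Working backward:
9 = 369 − 5·72
9 = −5·1548 + 21·369
9 = 21·1917 − 26·1548
9 = −26·13050 + 177·1917
9 = 177·54117 − 734·13050
So 9 = (177)·54117 + (-734)·13050.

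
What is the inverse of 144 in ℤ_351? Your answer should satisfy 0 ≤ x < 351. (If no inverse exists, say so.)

no inverse exists

Compute gcd(144, 351):
351 = 2×144 + 63
144 = 2×63 + 18
63 = 3×18 + 9
18 = 2×9 + 0
The gcd is 9, not 1, hence no inverse exists.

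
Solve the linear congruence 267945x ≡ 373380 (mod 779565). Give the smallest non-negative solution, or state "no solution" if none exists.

First find gcd(267945, 779565):
779565 = 2*267945 + 243675
267945 = 1*243675 + 24270
243675 = 10*24270 + 975
24270 = 24*975 + 870
975 = 1*870 + 105
870 = 8*105 + 30
105 = 3*30 + 15
30 = 2*15 + 0
gcd = 15 and 15 | 373380, so solutions exist. Divide through by 15: 17863x ≡ 24892 (mod 51971).
Now find 17863⁻¹ mod 51971:
51971 = 2*17863 + 16245
17863 = 1*16245 + 1618
16245 = 10*1618 + 65
1618 = 24*65 + 58
65 = 1*58 + 7
58 = 8*7 + 2
7 = 3*2 + 1
2 = 2*1 + 0
Back-substitute:
1 = 7 − 3·2
1 = −3·58 + 25·7
1 = 25·65 − 28·58
1 = −28·1618 + 697·65
1 = 697·16245 − 6998·1618
1 = −6998·17863 + 7695·16245
1 = 7695·51971 − 22388·17863
So 17863·(-22388) ≡ 1 (mod 51971), i.e. 17863⁻¹ ≡ 29583.
Then x ≡ 29583·24892 ≡ 2937 (mod 51971); the smallest non-negative solution is x = 2937.

2937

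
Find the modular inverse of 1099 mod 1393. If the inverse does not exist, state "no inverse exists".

no inverse exists

Euclidean algorithm on 1393, 1099:
1393 = 1×1099 + 294
1099 = 3×294 + 217
294 = 1×217 + 77
217 = 2×77 + 63
77 = 1×63 + 14
63 = 4×14 + 7
14 = 2×7 + 0
The gcd is 7, not 1, hence no inverse exists.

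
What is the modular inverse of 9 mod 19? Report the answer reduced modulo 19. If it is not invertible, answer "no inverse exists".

17

gcd(19, 9) by repeated division:
19 = 2*9 + 1
9 = 9*1 + 0
gcd = 1, so the inverse exists. Back-substitute:
1 = 19 − 2·9
So 9·(-2) ≡ 1 (mod 19), and -2 ≡ 17 (mod 19).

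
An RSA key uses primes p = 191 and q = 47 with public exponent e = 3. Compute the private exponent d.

φ(n) = (p−1)(q−1) = 190·46 = 8740.
Need d with 3·d ≡ 1 (mod 8740). Apply the extended Euclidean algorithm:
8740 = 2913*3 + 1
3 = 3*1 + 0
Back-substitute:
1 = 8740 − 2913·3
So 3·(-2913) ≡ 1 (mod 8740), hence d ≡ -2913 ≡ 5827 (mod 8740).

5827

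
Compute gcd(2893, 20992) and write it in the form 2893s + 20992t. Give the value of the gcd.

1

Euclidean algorithm:
20992 = 7*2893 + 741
2893 = 3*741 + 670
741 = 1*670 + 71
670 = 9*71 + 31
71 = 2*31 + 9
31 = 3*9 + 4
9 = 2*4 + 1
4 = 4*1 + 0
gcd(2893, 20992) = 1.
Back-substituting:
1 = 9 − 2·4
1 = −2·31 + 7·9
1 = 7·71 − 16·31
1 = −16·670 + 151·71
1 = 151·741 − 167·670
1 = −167·2893 + 652·741
1 = 652·20992 − 4731·2893
So 1 = (652)·20992 + (-4731)·2893.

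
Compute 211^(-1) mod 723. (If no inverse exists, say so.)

490

Apply the Euclidean algorithm to 723 and 211:
723 = 3·211 + 90
211 = 2·90 + 31
90 = 2·31 + 28
31 = 1·28 + 3
28 = 9·3 + 1
3 = 3·1 + 0
The gcd is 1. Working backward:
1 = 28 − 9·3
1 = −9·31 + 10·28
1 = 10·90 − 29·31
1 = −29·211 + 68·90
1 = 68·723 − 233·211
Thus 211·(-233) ≡ 1 (mod 723); reducing, -233 mod 723 = 490.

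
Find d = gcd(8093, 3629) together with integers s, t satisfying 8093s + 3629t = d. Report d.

Apply Euclid's algorithm to 8093 and 3629:
8093 = 2·3629 + 835
3629 = 4·835 + 289
835 = 2·289 + 257
289 = 1·257 + 32
257 = 8·32 + 1
32 = 32·1 + 0
gcd(8093, 3629) = 1.
Back-substituting:
1 = 257 − 8·32
1 = −8·289 + 9·257
1 = 9·835 − 26·289
1 = −26·3629 + 113·835
1 = 113·8093 − 252·3629
So 1 = (113)·8093 + (-252)·3629.

1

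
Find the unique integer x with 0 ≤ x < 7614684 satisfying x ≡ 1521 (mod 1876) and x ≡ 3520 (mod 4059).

Write x = 1521 + 1876·k. Then 1876·k ≡ 3520 − 1521 ≡ 1999 (mod 4059).
Need 1876⁻¹ mod 4059. Extended Euclid on (4059, 1876):
4059 = 2*1876 + 307
1876 = 6*307 + 34
307 = 9*34 + 1
34 = 34*1 + 0
Back-substitute:
1 = 307 − 9·34
1 = −9·1876 + 55·307
1 = 55·4059 − 119·1876
1876⁻¹ ≡ 3940 (mod 4059), so k ≡ 3940·1999 ≡ 1600 (mod 4059).
x = 1521 + 1876·1600 = 3003121.

3003121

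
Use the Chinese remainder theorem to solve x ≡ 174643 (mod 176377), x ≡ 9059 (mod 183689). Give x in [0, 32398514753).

20279825726

Write x = 174643 + 176377·k. Then 176377·k ≡ 9059 − 174643 ≡ 18105 (mod 183689).
Need 176377⁻¹ mod 183689. Extended Euclid on (183689, 176377):
183689 = 1·176377 + 7312
176377 = 24·7312 + 889
7312 = 8·889 + 200
889 = 4·200 + 89
200 = 2·89 + 22
89 = 4·22 + 1
22 = 22·1 + 0
Back-substitute:
1 = 89 − 4·22
1 = −4·200 + 9·89
1 = 9·889 − 40·200
1 = −40·7312 + 329·889
1 = 329·176377 − 7936·7312
1 = −7936·183689 + 8265·176377
176377⁻¹ ≡ 8265 (mod 183689), so k ≡ 8265·18105 ≡ 114979 (mod 183689).
x = 174643 + 176377·114979 = 20279825726.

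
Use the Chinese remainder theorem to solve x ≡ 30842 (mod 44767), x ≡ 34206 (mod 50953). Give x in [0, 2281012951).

Write x = 30842 + 44767·k. Then 44767·k ≡ 34206 − 30842 ≡ 3364 (mod 50953).
Need 44767⁻¹ mod 50953. Extended Euclid on (50953, 44767):
50953 = 1×44767 + 6186
44767 = 7×6186 + 1465
6186 = 4×1465 + 326
1465 = 4×326 + 161
326 = 2×161 + 4
161 = 40×4 + 1
4 = 4×1 + 0
Back-substitute:
1 = 161 − 40·4
1 = −40·326 + 81·161
1 = 81·1465 − 364·326
1 = −364·6186 + 1537·1465
1 = 1537·44767 − 11123·6186
1 = −11123·50953 + 12660·44767
44767⁻¹ ≡ 12660 (mod 50953), so k ≡ 12660·3364 ≡ 42485 (mod 50953).
x = 30842 + 44767·42485 = 1901956837.

1901956837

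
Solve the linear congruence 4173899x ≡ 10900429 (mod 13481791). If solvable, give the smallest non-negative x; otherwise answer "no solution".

3317889

First find gcd(4173899, 13481791):
13481791 = 3·4173899 + 960094
4173899 = 4·960094 + 333523
960094 = 2·333523 + 293048
333523 = 1·293048 + 40475
293048 = 7·40475 + 9723
40475 = 4·9723 + 1583
9723 = 6·1583 + 225
1583 = 7·225 + 8
225 = 28·8 + 1
8 = 8·1 + 0
gcd = 1, so a unique solution mod 13481791 exists.
Back-substitute for the Bézout coefficients:
1 = 225 − 28·8
1 = −28·1583 + 197·225
1 = 197·9723 − 1210·1583
1 = −1210·40475 + 5037·9723
1 = 5037·293048 − 36469·40475
1 = −36469·333523 + 41506·293048
1 = 41506·960094 − 119481·333523
1 = −119481·4173899 + 519430·960094
1 = 519430·13481791 − 1677771·4173899
So 4173899·(-1677771) ≡ 1 (mod 13481791), giving 4173899⁻¹ ≡ 11804020.
x ≡ 4173899⁻¹·10900429 ≡ 11804020·10900429 ≡ 3317889 (mod 13481791).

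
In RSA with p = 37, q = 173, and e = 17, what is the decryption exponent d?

1457

φ(n) = (p−1)(q−1) = 36·172 = 6192.
Need d with 17·d ≡ 1 (mod 6192). Apply the extended Euclidean algorithm:
6192 = 364·17 + 4
17 = 4·4 + 1
4 = 4·1 + 0
Back-substitute:
1 = 17 − 4·4
1 = −4·6192 + 1457·17
So 17·1457 ≡ 1 (mod 6192), hence d = 1457.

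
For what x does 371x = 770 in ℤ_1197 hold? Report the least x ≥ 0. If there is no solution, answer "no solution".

First find gcd(371, 1197):
1197 = 3×371 + 84
371 = 4×84 + 35
84 = 2×35 + 14
35 = 2×14 + 7
14 = 2×7 + 0
gcd = 7 and 7 | 770, so solutions exist. Divide through by 7: 53x ≡ 110 (mod 171).
Now find 53⁻¹ mod 171:
171 = 3·53 + 12
53 = 4·12 + 5
12 = 2·5 + 2
5 = 2·2 + 1
2 = 2·1 + 0
Back-substitute:
1 = 5 − 2·2
1 = −2·12 + 5·5
1 = 5·53 − 22·12
1 = −22·171 + 71·53
So 53⁻¹ ≡ 71 (mod 171).
Then x ≡ 71·110 ≡ 115 (mod 171); the smallest non-negative solution is x = 115.

115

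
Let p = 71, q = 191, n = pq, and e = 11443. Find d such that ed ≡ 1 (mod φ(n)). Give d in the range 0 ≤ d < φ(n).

2607

φ(n) = (p−1)(q−1) = 70·190 = 13300.
Need d with 11443·d ≡ 1 (mod 13300). Apply the extended Euclidean algorithm:
13300 = 1*11443 + 1857
11443 = 6*1857 + 301
1857 = 6*301 + 51
301 = 5*51 + 46
51 = 1*46 + 5
46 = 9*5 + 1
5 = 5*1 + 0
Back-substitute:
1 = 46 − 9·5
1 = −9·51 + 10·46
1 = 10·301 − 59·51
1 = −59·1857 + 364·301
1 = 364·11443 − 2243·1857
1 = −2243·13300 + 2607·11443
So 11443·2607 ≡ 1 (mod 13300), hence d = 2607.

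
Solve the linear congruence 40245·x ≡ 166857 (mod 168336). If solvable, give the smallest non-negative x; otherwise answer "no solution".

51925

First find gcd(40245, 168336):
168336 = 4·40245 + 7356
40245 = 5·7356 + 3465
7356 = 2·3465 + 426
3465 = 8·426 + 57
426 = 7·57 + 27
57 = 2·27 + 3
27 = 9·3 + 0
gcd = 3 and 3 | 166857, so solutions exist. Divide through by 3: 13415x ≡ 55619 (mod 56112).
Now find 13415⁻¹ mod 56112:
56112 = 4·13415 + 2452
13415 = 5·2452 + 1155
2452 = 2·1155 + 142
1155 = 8·142 + 19
142 = 7·19 + 9
19 = 2·9 + 1
9 = 9·1 + 0
Back-substitute:
1 = 19 − 2·9
1 = −2·142 + 15·19
1 = 15·1155 − 122·142
1 = −122·2452 + 259·1155
1 = 259·13415 − 1417·2452
1 = −1417·56112 + 5927·13415
So 13415⁻¹ ≡ 5927 (mod 56112).
Then x ≡ 5927·55619 ≡ 51925 (mod 56112); the smallest non-negative solution is x = 51925.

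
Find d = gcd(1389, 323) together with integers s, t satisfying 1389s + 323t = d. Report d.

1

Apply Euclid's algorithm to 1389 and 323:
1389 = 4·323 + 97
323 = 3·97 + 32
97 = 3·32 + 1
32 = 32·1 + 0
gcd(1389, 323) = 1.
Working backward:
1 = 97 − 3·32
1 = −3·323 + 10·97
1 = 10·1389 − 43·323
So 1 = (10)·1389 + (-43)·323.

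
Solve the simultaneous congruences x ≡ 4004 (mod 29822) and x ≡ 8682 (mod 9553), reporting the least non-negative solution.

124809074

Write x = 4004 + 29822·k. Then 29822·k ≡ 8682 − 4004 ≡ 4678 (mod 9553).
Need 29822⁻¹ mod 9553. Extended Euclid on (9553, 1163):
9553 = 8×1163 + 249
1163 = 4×249 + 167
249 = 1×167 + 82
167 = 2×82 + 3
82 = 27×3 + 1
3 = 3×1 + 0
Back-substitute:
1 = 82 − 27·3
1 = −27·167 + 55·82
1 = 55·249 − 82·167
1 = −82·1163 + 383·249
1 = 383·9553 − 3146·1163
29822⁻¹ ≡ 6407 (mod 9553), so k ≡ 6407·4678 ≡ 4185 (mod 9553).
x = 4004 + 29822·4185 = 124809074.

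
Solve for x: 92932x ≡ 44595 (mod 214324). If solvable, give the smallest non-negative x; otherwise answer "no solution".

no solution

gcd(92932, 214324):
214324 = 2·92932 + 28460
92932 = 3·28460 + 7552
28460 = 3·7552 + 5804
7552 = 1·5804 + 1748
5804 = 3·1748 + 560
1748 = 3·560 + 68
560 = 8·68 + 16
68 = 4·16 + 4
16 = 4·4 + 0
gcd = 4, but 4 ∤ 44595, so the congruence has no solution.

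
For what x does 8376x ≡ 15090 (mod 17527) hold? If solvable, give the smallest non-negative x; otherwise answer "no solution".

First find gcd(8376, 17527):
17527 = 2·8376 + 775
8376 = 10·775 + 626
775 = 1·626 + 149
626 = 4·149 + 30
149 = 4·30 + 29
30 = 1·29 + 1
29 = 29·1 + 0
gcd = 1, so a unique solution mod 17527 exists.
Back-substitute for the Bézout coefficients:
1 = 30 − 29
1 = −149 + 5·30
1 = 5·626 − 21·149
1 = −21·775 + 26·626
1 = 26·8376 − 281·775
1 = −281·17527 + 588·8376
So 8376·(588) ≡ 1 (mod 17527), giving 8376⁻¹ ≡ 588.
x ≡ 8376⁻¹·15090 ≡ 588·15090 ≡ 4258 (mod 17527).

4258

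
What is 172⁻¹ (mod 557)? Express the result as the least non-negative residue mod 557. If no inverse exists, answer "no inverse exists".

Run Euclid on (557, 172):
557 = 3·172 + 41
172 = 4·41 + 8
41 = 5·8 + 1
8 = 8·1 + 0
gcd = 1, so the inverse exists. Back-substitute:
1 = 41 − 5·8
1 = −5·172 + 21·41
1 = 21·557 − 68·172
Thus 172·(-68) ≡ 1 (mod 557); reducing, -68 mod 557 = 489.

489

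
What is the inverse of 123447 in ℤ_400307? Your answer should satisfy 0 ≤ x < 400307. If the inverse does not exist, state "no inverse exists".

Run Euclid on (400307, 123447):
400307 = 3*123447 + 29966
123447 = 4*29966 + 3583
29966 = 8*3583 + 1302
3583 = 2*1302 + 979
1302 = 1*979 + 323
979 = 3*323 + 10
323 = 32*10 + 3
10 = 3*3 + 1
3 = 3*1 + 0
gcd = 1, so the inverse exists. Back-substitute:
1 = 10 − 3·3
1 = −3·323 + 97·10
1 = 97·979 − 294·323
1 = −294·1302 + 391·979
1 = 391·3583 − 1076·1302
1 = −1076·29966 + 8999·3583
1 = 8999·123447 − 37072·29966
1 = −37072·400307 + 120215·123447
So 123447·120215 ≡ 1 (mod 400307).

120215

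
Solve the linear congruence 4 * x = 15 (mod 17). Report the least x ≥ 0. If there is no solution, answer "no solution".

8

First find gcd(4, 17):
17 = 4×4 + 1
4 = 4×1 + 0
gcd = 1, so a unique solution mod 17 exists.
Back-substitute for the Bézout coefficients:
1 = 17 − 4·4
So 4·(-4) ≡ 1 (mod 17), giving 4⁻¹ ≡ 13.
x ≡ 4⁻¹·15 ≡ 13·15 ≡ 8 (mod 17).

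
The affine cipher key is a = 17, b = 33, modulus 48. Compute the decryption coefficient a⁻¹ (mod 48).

17

Apply the Euclidean algorithm to 48 and 17:
48 = 2·17 + 14
17 = 1·14 + 3
14 = 4·3 + 2
3 = 1·2 + 1
2 = 2·1 + 0
gcd = 1, so the inverse exists. Back-substitute:
1 = 3 − 2
1 = −14 + 5·3
1 = 5·17 − 6·14
1 = −6·48 + 17·17
So 17·17 ≡ 1 (mod 48).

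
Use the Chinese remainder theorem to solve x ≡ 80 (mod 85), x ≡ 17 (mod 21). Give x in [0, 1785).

80

Write x = 80 + 85·k. Then 85·k ≡ 17 − 80 ≡ 0 (mod 21).
Need 85⁻¹ mod 21. Extended Euclid on (21, 1):
21 = 21×1 + 0
85⁻¹ ≡ 1 (mod 21), so k ≡ 1·0 ≡ 0 (mod 21).
x = 80 + 85·0 = 80.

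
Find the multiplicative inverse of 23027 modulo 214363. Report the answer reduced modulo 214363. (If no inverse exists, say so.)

162669

Extended Euclidean algorithm:
214363 = 9*23027 + 7120
23027 = 3*7120 + 1667
7120 = 4*1667 + 452
1667 = 3*452 + 311
452 = 1*311 + 141
311 = 2*141 + 29
141 = 4*29 + 25
29 = 1*25 + 4
25 = 6*4 + 1
4 = 4*1 + 0
Since gcd(23027, 214363) = 1, back-substitute to write 1 as a combination:
1 = 25 − 6·4
1 = −6·29 + 7·25
1 = 7·141 − 34·29
1 = −34·311 + 75·141
1 = 75·452 − 109·311
1 = −109·1667 + 402·452
1 = 402·7120 − 1717·1667
1 = −1717·23027 + 5553·7120
1 = 5553·214363 − 51694·23027
Thus 23027·(-51694) ≡ 1 (mod 214363); reducing, -51694 mod 214363 = 162669.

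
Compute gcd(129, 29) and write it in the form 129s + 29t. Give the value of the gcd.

Repeated division:
129 = 4·29 + 13
29 = 2·13 + 3
13 = 4·3 + 1
3 = 3·1 + 0
gcd(129, 29) = 1.
Working backward:
1 = 13 − 4·3
1 = −4·29 + 9·13
1 = 9·129 − 40·29
So 1 = (9)·129 + (-40)·29.

1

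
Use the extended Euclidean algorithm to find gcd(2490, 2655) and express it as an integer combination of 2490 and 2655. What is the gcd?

15

Euclidean algorithm:
2655 = 1×2490 + 165
2490 = 15×165 + 15
165 = 11×15 + 0
gcd(2490, 2655) = 15.
Working backward:
15 = 2490 − 15·165
15 = −15·2655 + 16·2490
So 15 = (-15)·2655 + (16)·2490.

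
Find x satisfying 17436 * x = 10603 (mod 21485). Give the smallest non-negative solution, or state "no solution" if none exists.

First find gcd(17436, 21485):
21485 = 1·17436 + 4049
17436 = 4·4049 + 1240
4049 = 3·1240 + 329
1240 = 3·329 + 253
329 = 1·253 + 76
253 = 3·76 + 25
76 = 3·25 + 1
25 = 25·1 + 0
gcd = 1, so a unique solution mod 21485 exists.
Back-substitute for the Bézout coefficients:
1 = 76 − 3·25
1 = −3·253 + 10·76
1 = 10·329 − 13·253
1 = −13·1240 + 49·329
1 = 49·4049 − 160·1240
1 = −160·17436 + 689·4049
1 = 689·21485 − 849·17436
So 17436·(-849) ≡ 1 (mod 21485), giving 17436⁻¹ ≡ 20636.
x ≡ 17436⁻¹·10603 ≡ 20636·10603 ≡ 268 (mod 21485).

268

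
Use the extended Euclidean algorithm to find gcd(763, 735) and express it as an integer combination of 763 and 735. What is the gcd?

Apply Euclid's algorithm to 763 and 735:
763 = 1·735 + 28
735 = 26·28 + 7
28 = 4·7 + 0
gcd(763, 735) = 7.
Working backward:
7 = 735 − 26·28
7 = −26·763 + 27·735
So 7 = (-26)·763 + (27)·735.

7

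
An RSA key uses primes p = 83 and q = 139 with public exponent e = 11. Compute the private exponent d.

4115

φ(n) = (p−1)(q−1) = 82·138 = 11316.
Need d with 11·d ≡ 1 (mod 11316). Apply the extended Euclidean algorithm:
11316 = 1028×11 + 8
11 = 1×8 + 3
8 = 2×3 + 2
3 = 1×2 + 1
2 = 2×1 + 0
Back-substitute:
1 = 3 − 2
1 = −8 + 3·3
1 = 3·11 − 4·8
1 = −4·11316 + 4115·11
So 11·4115 ≡ 1 (mod 11316), hence d = 4115.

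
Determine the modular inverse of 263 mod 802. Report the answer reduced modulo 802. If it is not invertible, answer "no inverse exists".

Run Euclid on (802, 263):
802 = 3*263 + 13
263 = 20*13 + 3
13 = 4*3 + 1
3 = 3*1 + 0
gcd = 1, so the inverse exists. Back-substitute:
1 = 13 − 4·3
1 = −4·263 + 81·13
1 = 81·802 − 247·263
Thus 263·(-247) ≡ 1 (mod 802); reducing, -247 mod 802 = 555.

555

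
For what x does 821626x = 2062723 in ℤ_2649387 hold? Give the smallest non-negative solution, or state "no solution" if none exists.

25138

First find gcd(821626, 2649387):
2649387 = 3×821626 + 184509
821626 = 4×184509 + 83590
184509 = 2×83590 + 17329
83590 = 4×17329 + 14274
17329 = 1×14274 + 3055
14274 = 4×3055 + 2054
3055 = 1×2054 + 1001
2054 = 2×1001 + 52
1001 = 19×52 + 13
52 = 4×13 + 0
gcd = 13 and 13 | 2062723, so solutions exist. Divide through by 13: 63202x ≡ 158671 (mod 203799).
Now find 63202⁻¹ mod 203799:
203799 = 3*63202 + 14193
63202 = 4*14193 + 6430
14193 = 2*6430 + 1333
6430 = 4*1333 + 1098
1333 = 1*1098 + 235
1098 = 4*235 + 158
235 = 1*158 + 77
158 = 2*77 + 4
77 = 19*4 + 1
4 = 4*1 + 0
Back-substitute:
1 = 77 − 19·4
1 = −19·158 + 39·77
1 = 39·235 − 58·158
1 = −58·1098 + 271·235
1 = 271·1333 − 329·1098
1 = −329·6430 + 1587·1333
1 = 1587·14193 − 3503·6430
1 = −3503·63202 + 15599·14193
1 = 15599·203799 − 50300·63202
So 63202·(-50300) ≡ 1 (mod 203799), i.e. 63202⁻¹ ≡ 153499.
Then x ≡ 153499·158671 ≡ 25138 (mod 203799); the smallest non-negative solution is x = 25138.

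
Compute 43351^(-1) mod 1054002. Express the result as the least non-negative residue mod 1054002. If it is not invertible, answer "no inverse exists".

797449

gcd(1054002, 43351) by repeated division:
1054002 = 24·43351 + 13578
43351 = 3·13578 + 2617
13578 = 5·2617 + 493
2617 = 5·493 + 152
493 = 3·152 + 37
152 = 4·37 + 4
37 = 9·4 + 1
4 = 4·1 + 0
gcd = 1, so the inverse exists. Back-substitute:
1 = 37 − 9·4
1 = −9·152 + 37·37
1 = 37·493 − 120·152
1 = −120·2617 + 637·493
1 = 637·13578 − 3305·2617
1 = −3305·43351 + 10552·13578
1 = 10552·1054002 − 256553·43351
Hence 43351⁻¹ ≡ -256553 ≡ 797449 (mod 1054002).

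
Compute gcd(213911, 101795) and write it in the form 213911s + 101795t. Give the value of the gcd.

Repeated division:
213911 = 2·101795 + 10321
101795 = 9·10321 + 8906
10321 = 1·8906 + 1415
8906 = 6·1415 + 416
1415 = 3·416 + 167
416 = 2·167 + 82
167 = 2·82 + 3
82 = 27·3 + 1
3 = 3·1 + 0
gcd(213911, 101795) = 1.
Back-substituting:
1 = 82 − 27·3
1 = −27·167 + 55·82
1 = 55·416 − 137·167
1 = −137·1415 + 466·416
1 = 466·8906 − 2933·1415
1 = −2933·10321 + 3399·8906
1 = 3399·101795 − 33524·10321
1 = −33524·213911 + 70447·101795
So 1 = (-33524)·213911 + (70447)·101795.

1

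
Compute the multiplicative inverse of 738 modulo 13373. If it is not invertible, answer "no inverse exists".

Run Euclid on (13373, 738):
13373 = 18×738 + 89
738 = 8×89 + 26
89 = 3×26 + 11
26 = 2×11 + 4
11 = 2×4 + 3
4 = 1×3 + 1
3 = 3×1 + 0
The gcd is 1. Working backward:
1 = 4 − 3
1 = −11 + 3·4
1 = 3·26 − 7·11
1 = −7·89 + 24·26
1 = 24·738 − 199·89
1 = −199·13373 + 3606·738
So 738·3606 ≡ 1 (mod 13373).

3606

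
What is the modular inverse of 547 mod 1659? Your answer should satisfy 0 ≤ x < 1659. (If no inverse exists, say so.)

Extended Euclidean algorithm:
1659 = 3×547 + 18
547 = 30×18 + 7
18 = 2×7 + 4
7 = 1×4 + 3
4 = 1×3 + 1
3 = 3×1 + 0
Since gcd(547, 1659) = 1, back-substitute to write 1 as a combination:
1 = 4 − 3
1 = −7 + 2·4
1 = 2·18 − 5·7
1 = −5·547 + 152·18
1 = 152·1659 − 461·547
Hence 547⁻¹ ≡ -461 ≡ 1198 (mod 1659).

1198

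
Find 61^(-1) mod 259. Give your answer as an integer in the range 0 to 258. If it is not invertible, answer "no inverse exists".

Extended Euclidean algorithm:
259 = 4·61 + 15
61 = 4·15 + 1
15 = 15·1 + 0
The gcd is 1. Working backward:
1 = 61 − 4·15
1 = −4·259 + 17·61
So 61·17 ≡ 1 (mod 259).

17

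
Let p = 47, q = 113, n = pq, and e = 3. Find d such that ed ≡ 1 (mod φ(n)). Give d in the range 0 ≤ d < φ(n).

3435

φ(n) = (p−1)(q−1) = 46·112 = 5152.
Need d with 3·d ≡ 1 (mod 5152). Apply the extended Euclidean algorithm:
5152 = 1717·3 + 1
3 = 3·1 + 0
Back-substitute:
1 = 5152 − 1717·3
So 3·(-1717) ≡ 1 (mod 5152), hence d ≡ -1717 ≡ 3435 (mod 5152).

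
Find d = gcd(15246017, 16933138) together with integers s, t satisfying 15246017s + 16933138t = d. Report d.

Repeated division:
16933138 = 1*15246017 + 1687121
15246017 = 9*1687121 + 61928
1687121 = 27*61928 + 15065
61928 = 4*15065 + 1668
15065 = 9*1668 + 53
1668 = 31*53 + 25
53 = 2*25 + 3
25 = 8*3 + 1
3 = 3*1 + 0
gcd(15246017, 16933138) = 1.
Express as a combination:
1 = 25 − 8·3
1 = −8·53 + 17·25
1 = 17·1668 − 535·53
1 = −535·15065 + 4832·1668
1 = 4832·61928 − 19863·15065
1 = −19863·1687121 + 541133·61928
1 = 541133·15246017 − 4890060·1687121
1 = −4890060·16933138 + 5431193·15246017
So 1 = (-4890060)·16933138 + (5431193)·15246017.

1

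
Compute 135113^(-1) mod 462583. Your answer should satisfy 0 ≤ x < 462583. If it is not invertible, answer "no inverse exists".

Compute gcd(135113, 462583):
462583 = 3*135113 + 57244
135113 = 2*57244 + 20625
57244 = 2*20625 + 15994
20625 = 1*15994 + 4631
15994 = 3*4631 + 2101
4631 = 2*2101 + 429
2101 = 4*429 + 385
429 = 1*385 + 44
385 = 8*44 + 33
44 = 1*33 + 11
33 = 3*11 + 0
The gcd is 11, not 1, hence no inverse exists.

no inverse exists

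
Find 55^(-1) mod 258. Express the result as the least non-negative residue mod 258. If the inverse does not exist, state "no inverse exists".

Run Euclid on (258, 55):
258 = 4*55 + 38
55 = 1*38 + 17
38 = 2*17 + 4
17 = 4*4 + 1
4 = 4*1 + 0
Since gcd(55, 258) = 1, back-substitute to write 1 as a combination:
1 = 17 − 4·4
1 = −4·38 + 9·17
1 = 9·55 − 13·38
1 = −13·258 + 61·55
So 55·61 ≡ 1 (mod 258).

61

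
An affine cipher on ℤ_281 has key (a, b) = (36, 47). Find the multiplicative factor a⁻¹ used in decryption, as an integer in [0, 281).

Run Euclid on (281, 36):
281 = 7*36 + 29
36 = 1*29 + 7
29 = 4*7 + 1
7 = 7*1 + 0
Since gcd(36, 281) = 1, back-substitute to write 1 as a combination:
1 = 29 − 4·7
1 = −4·36 + 5·29
1 = 5·281 − 39·36
Hence 36⁻¹ ≡ -39 ≡ 242 (mod 281).

242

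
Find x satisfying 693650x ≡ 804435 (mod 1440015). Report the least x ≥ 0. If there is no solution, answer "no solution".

285432

First find gcd(693650, 1440015):
1440015 = 2×693650 + 52715
693650 = 13×52715 + 8355
52715 = 6×8355 + 2585
8355 = 3×2585 + 600
2585 = 4×600 + 185
600 = 3×185 + 45
185 = 4×45 + 5
45 = 9×5 + 0
gcd = 5 and 5 | 804435, so solutions exist. Divide through by 5: 138730x ≡ 160887 (mod 288003).
Now find 138730⁻¹ mod 288003:
288003 = 2×138730 + 10543
138730 = 13×10543 + 1671
10543 = 6×1671 + 517
1671 = 3×517 + 120
517 = 4×120 + 37
120 = 3×37 + 9
37 = 4×9 + 1
9 = 9×1 + 0
Back-substitute:
1 = 37 − 4·9
1 = −4·120 + 13·37
1 = 13·517 − 56·120
1 = −56·1671 + 181·517
1 = 181·10543 − 1142·1671
1 = −1142·138730 + 15027·10543
1 = 15027·288003 − 31196·138730
So 138730·(-31196) ≡ 1 (mod 288003), i.e. 138730⁻¹ ≡ 256807.
Then x ≡ 256807·160887 ≡ 285432 (mod 288003); the smallest non-negative solution is x = 285432.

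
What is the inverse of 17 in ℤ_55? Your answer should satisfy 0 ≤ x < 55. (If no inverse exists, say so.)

13

gcd(55, 17) by repeated division:
55 = 3*17 + 4
17 = 4*4 + 1
4 = 4*1 + 0
The gcd is 1. Working backward:
1 = 17 − 4·4
1 = −4·55 + 13·17
So 17·13 ≡ 1 (mod 55).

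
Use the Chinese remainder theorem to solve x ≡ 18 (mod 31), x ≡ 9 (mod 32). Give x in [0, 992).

297

Write x = 18 + 31·k. Then 31·k ≡ 9 − 18 ≡ 23 (mod 32).
Need 31⁻¹ mod 32. Extended Euclid on (32, 31):
32 = 1·31 + 1
31 = 31·1 + 0
Back-substitute:
1 = 32 − 31
31⁻¹ ≡ 31 (mod 32), so k ≡ 31·23 ≡ 9 (mod 32).
x = 18 + 31·9 = 297.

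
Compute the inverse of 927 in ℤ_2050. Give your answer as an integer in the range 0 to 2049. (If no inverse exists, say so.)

Run Euclid on (2050, 927):
2050 = 2·927 + 196
927 = 4·196 + 143
196 = 1·143 + 53
143 = 2·53 + 37
53 = 1·37 + 16
37 = 2·16 + 5
16 = 3·5 + 1
5 = 5·1 + 0
The gcd is 1. Working backward:
1 = 16 − 3·5
1 = −3·37 + 7·16
1 = 7·53 − 10·37
1 = −10·143 + 27·53
1 = 27·196 − 37·143
1 = −37·927 + 175·196
1 = 175·2050 − 387·927
So 927·(-387) ≡ 1 (mod 2050), and -387 ≡ 1663 (mod 2050).

1663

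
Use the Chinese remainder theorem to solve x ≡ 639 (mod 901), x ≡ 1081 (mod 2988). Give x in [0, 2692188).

204265

Write x = 639 + 901·k. Then 901·k ≡ 1081 − 639 ≡ 442 (mod 2988).
Need 901⁻¹ mod 2988. Extended Euclid on (2988, 901):
2988 = 3*901 + 285
901 = 3*285 + 46
285 = 6*46 + 9
46 = 5*9 + 1
9 = 9*1 + 0
Back-substitute:
1 = 46 − 5·9
1 = −5·285 + 31·46
1 = 31·901 − 98·285
1 = −98·2988 + 325·901
901⁻¹ ≡ 325 (mod 2988), so k ≡ 325·442 ≡ 226 (mod 2988).
x = 639 + 901·226 = 204265.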